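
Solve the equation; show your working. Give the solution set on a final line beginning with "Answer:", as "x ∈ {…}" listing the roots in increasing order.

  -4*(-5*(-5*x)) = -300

Step 1. [-4*(-5*(-5*x)) = -300] LHS = -4·(…); ÷-4 both sides, so div: -5*(-5*x) = 75.
Step 2. [-5*(-5*x) = 75] -5·(inner) — divide through by -5 ⇒ div: -5*x = -15.
Step 3. [-5*x = -15] LHS = -5·(…); ÷-5 both sides, so div: x = 3.

Answer: x ∈ {3}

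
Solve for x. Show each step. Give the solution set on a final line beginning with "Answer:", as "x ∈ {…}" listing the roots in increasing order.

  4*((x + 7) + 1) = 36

Step 1. [4*((x + 7) + 1) = 36] 4·(inner) — divide through by 4, so div: (x + 7) + 1 = 9.
Step 2. [(x + 7) + 1 = 9] subtract 1: x sits inside (… + 1). So sub: x + 7 = 8.
Step 3. [x + 7 = 8] +7 is outermost — subtract 7 both sides. So sub: x = 1.

Answer: x ∈ {1}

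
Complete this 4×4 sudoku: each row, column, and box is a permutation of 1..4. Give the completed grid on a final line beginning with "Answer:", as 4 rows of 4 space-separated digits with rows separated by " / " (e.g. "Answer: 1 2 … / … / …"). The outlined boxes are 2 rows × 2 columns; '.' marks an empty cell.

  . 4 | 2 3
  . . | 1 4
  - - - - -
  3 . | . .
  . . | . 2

Step 1. [r4c2∈{1}] r4c2 is down to just 1, so r4c2=1.
Step 2. [r4c3∈{3,4}] in row 4, 3 fits only at r4c3. So r4c3=3.
Step 3. [r3c2∈{2}] r3c2 has the single candidate 2 ⇒ r3c2=2.
Step 4. [r3c3∈{4}] nothing but 4 survives at r3c3 ⇒ r3c3=4.
Step 5. [r3c4∈{1}] nothing but 1 survives at r3c4. So r3c4=1.
Step 6. [r2c2∈{3}] only 3 remains possible at r2c2, so r2c2=3.
Step 7. [r2c1∈{2}] r2c1 is down to just 2. So r2c1=2.
Step 8. [r1c1∈{1}] r1c1's peers cover all but 1, so r1c1=1.
Step 9. [r4c1∈{4}] r4c1's peers cover all but 4 ⇒ r4c1=4.

Answer: 1 4 2 3 / 2 3 1 4 / 3 2 4 1 / 4 1 3 2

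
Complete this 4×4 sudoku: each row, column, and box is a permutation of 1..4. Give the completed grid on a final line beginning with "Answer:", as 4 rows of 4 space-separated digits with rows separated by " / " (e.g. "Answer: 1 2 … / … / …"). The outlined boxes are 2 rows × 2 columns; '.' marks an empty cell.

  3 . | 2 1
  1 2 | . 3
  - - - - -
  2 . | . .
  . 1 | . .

Step 1. [r3c4∈{4}] only 4 remains possible at r3c4, so r3c4=4.
Step 2. [r3c3∈{1,3}] in row 3, 1 fits only at r3c3. So r3c3=1.
Step 3. [r1c2∈{4}] r1c2 has the single candidate 4. So r1c2=4.
Step 4. [r4c1∈{4}] r4c1's peers cover all but 4. So r4c1=4.
Step 5. [r4c3∈{3}] r4c3 has the single candidate 3 ⇒ r4c3=3.
Step 6. [r2c3∈{4}] r2c3's peers cover all but 4 ⇒ r2c3=4.
Step 7. [r3c2∈{3}] only 3 remains possible at r3c2, so r3c2=3.
Step 8. [r4c4∈{2}] nothing but 2 survives at r4c4 ⇒ r4c4=2.

Answer: 3 4 2 1 / 1 2 4 3 / 2 3 1 4 / 4 1 3 2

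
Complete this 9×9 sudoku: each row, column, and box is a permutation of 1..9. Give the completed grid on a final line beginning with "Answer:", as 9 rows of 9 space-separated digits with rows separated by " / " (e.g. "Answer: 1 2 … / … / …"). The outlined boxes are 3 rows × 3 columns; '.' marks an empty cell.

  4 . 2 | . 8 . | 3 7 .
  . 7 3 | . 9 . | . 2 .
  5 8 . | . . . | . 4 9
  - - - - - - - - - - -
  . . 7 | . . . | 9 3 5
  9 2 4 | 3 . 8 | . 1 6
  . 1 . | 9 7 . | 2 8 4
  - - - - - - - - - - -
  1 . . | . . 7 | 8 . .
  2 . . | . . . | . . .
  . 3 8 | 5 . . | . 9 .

Step 1. [r4c2∈{6}] only 6 remains possible at r4c2 ⇒ r4c2=6.
Step 2. [r1c9∈{1}] only 1 remains possible at r1c9, so r1c9=1.
Step 3. [r1c4∈{6}] r1c4 has the single candidate 6, so r1c4=6.
Step 4. [r8c6∈{1,3,4,6,9}] across col 6, 9 lands solely at r8c6. So r8c6=9.
Step 5. [r3c3∈{1,6}] r3c3 is the only open cell in col 3 admitting 1 ⇒ r3c3=1.
Step 6. [r7c3∈{5,6,9}] in col 3, 9 fits only at r7c3. So r7c3=9.
Step 7. [r8c3∈{5,6}] r8c3 is the only open cell in col 3 admitting 6, so r8c3=6.
Step 8. [r2c7∈{5,6}] box 3 places 5 nowhere but r2c7, so r2c7=5.
Step 9. [r7c8∈{5,6}] across col 8, 6 lands solely at r7c8. So r7c8=6.
Step 10. [r9c5∈{1,2,4,6}] in col 5, 6 fits only at r9c5. So r9c5=6.
Step 11. [r5c7∈{7}] only 7 remains possible at r5c7, so r5c7=7.
Step 12. [r8c9∈{3,7}] across row 8, 7 lands solely at r8c9 ⇒ r8c9=7.
Step 13. [r8c5∈{1,3,4}] r8c5 is the only open cell in row 8 admitting 3. So r8c5=3.
Step 14. [r4c5∈{1,2,4}] across col 5, 1 lands solely at r4c5 ⇒ r4c5=1.
Step 15. [r7c5∈{2,4}] 4 has one home in col 5: r7c5, so r7c5=4.
Step 16. [r7c4∈{2}] r7c4 is down to just 2, so r7c4=2.
Step 17. [r9c6∈{1}] r9c6 has the single candidate 1. So r9c6=1.
Step 18. [r4c4∈{4}] r4c4's peers cover all but 4, so r4c4=4.
Step 19. [r8c2∈{4,5}] across col 2, 4 lands solely at r8c2, so r8c2=4.
Step 20. [r6c6∈{5,6}] across row 6, 6 lands solely at r6c6 ⇒ r6c6=6.
Step 21. [r4c6∈{2}] nothing but 2 survives at r4c6. So r4c6=2.
Step 22. [r3c7∈{6}] r3c7 is down to just 6, so r3c7=6.
Step 23. [r3c6∈{3}] r3c6 is down to just 3. So r3c6=3.
Step 24. [r2c6∈{4}] r2c6 has the single candidate 4. So r2c6=4.
Step 25. [r6c3∈{5}] nothing but 5 survives at r6c3 ⇒ r6c3=5.
Step 26. [r8c4∈{8}] only 8 remains possible at r8c4. So r8c4=8.
Step 27. [r9c7∈{4}] only 4 remains possible at r9c7. So r9c7=4.
Step 28. [r2c1∈{6}] r2c1 has the single candidate 6 ⇒ r2c1=6.
Step 29. [r4c1∈{8}] r4c1 has the single candidate 8, so r4c1=8.
Step 30. [r8c7∈{1}] r8c7 is down to just 1. So r8c7=1.
Step 31. [r7c9∈{3}] r7c9's peers cover all but 3 ⇒ r7c9=3.
Step 32. [r5c5∈{5}] r5c5's peers cover all but 5 ⇒ r5c5=5.
Step 33. [r9c1∈{7}] r9c1 is down to just 7, so r9c1=7.
Step 34. [r2c4∈{1}] nothing but 1 survives at r2c4 ⇒ r2c4=1.
Step 35. [r8c8∈{5}] only 5 remains possible at r8c8 ⇒ r8c8=5.
Step 36. [r3c4∈{7}] only 7 remains possible at r3c4, so r3c4=7.
Step 37. [r1c6∈{5}] r1c6's peers cover all but 5 ⇒ r1c6=5.
Step 38. [r6c1∈{3}] nothing but 3 survives at r6c1, so r6c1=3.
Step 39. [r9c9∈{2}] only 2 remains possible at r9c9 ⇒ r9c9=2.
Step 40. [r3c5∈{2}] r3c5's peers cover all but 2. So r3c5=2.
Step 41. [r2c9∈{8}] nothing but 8 survives at r2c9 ⇒ r2c9=8.
Step 42. [r1c2∈{9}] r1c2 has the single candidate 9, so r1c2=9.
Step 43. [r7c2∈{5}] r7c2 has the single candidate 5. So r7c2=5.

Answer: 4 9 2 6 8 5 3 7 1 / 6 7 3 1 9 4 5 2 8 / 5 8 1 7 2 3 6 4 9 / 8 6 7 4 1 2 9 3 5 / 9 2 4 3 5 8 7 1 6 / 3 1 5 9 7 6 2 8 4 / 1 5 9 2 4 7 8 6 3 / 2 4 6 8 3 9 1 5 7 / 7 3 8 5 6 1 4 9 2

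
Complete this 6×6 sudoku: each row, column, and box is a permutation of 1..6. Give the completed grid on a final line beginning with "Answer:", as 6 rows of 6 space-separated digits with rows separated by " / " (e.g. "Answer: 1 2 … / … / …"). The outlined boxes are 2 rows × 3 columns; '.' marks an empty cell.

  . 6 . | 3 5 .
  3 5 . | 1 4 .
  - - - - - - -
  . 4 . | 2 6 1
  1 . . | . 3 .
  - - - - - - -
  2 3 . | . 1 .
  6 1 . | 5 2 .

Step 1. [r6c3∈{4}] only 4 remains possible at r6c3 ⇒ r6c3=4.
Step 2. [r2c3∈{2}] r2c3 has the single candidate 2. So r2c3=2.
Step 3. [r5c4∈{4,6}] col 4 places 6 nowhere but r5c4 ⇒ r5c4=6.
Step 4. [r4c6∈{4,5}] in col 6, 5 fits only at r4c6, so r4c6=5.
Step 5. [r5c3∈{5}] r5c3 has the single candidate 5, so r5c3=5.
Step 6. [r2c6∈{6}] nothing but 6 survives at r2c6, so r2c6=6.
Step 7. [r4c4∈{4}] r4c4 has the single candidate 4, so r4c4=4.
Step 8. [r6c6∈{3}] only 3 remains possible at r6c6. So r6c6=3.
Step 9. [r3c1∈{5}] r3c1 is down to just 5 ⇒ r3c1=5.
Step 10. [r1c1∈{4}] r1c1 has the single candidate 4 ⇒ r1c1=4.
Step 11. [r3c3∈{3}] nothing but 3 survives at r3c3, so r3c3=3.
Step 12. [r4c2∈{2}] only 2 remains possible at r4c2 ⇒ r4c2=2.
Step 13. [r5c6∈{4}] only 4 remains possible at r5c6, so r5c6=4.
Step 14. [r1c3∈{1}] only 1 remains possible at r1c3 ⇒ r1c3=1.
Step 15. [r1c6∈{2}] nothing but 2 survives at r1c6, so r1c6=2.
Step 16. [r4c3∈{6}] r4c3 is down to just 6. So r4c3=6.

Answer: 4 6 1 3 5 2 / 3 5 2 1 4 6 / 5 4 3 2 6 1 / 1 2 6 4 3 5 / 2 3 5 6 1 4 / 6 1 4 5 2 3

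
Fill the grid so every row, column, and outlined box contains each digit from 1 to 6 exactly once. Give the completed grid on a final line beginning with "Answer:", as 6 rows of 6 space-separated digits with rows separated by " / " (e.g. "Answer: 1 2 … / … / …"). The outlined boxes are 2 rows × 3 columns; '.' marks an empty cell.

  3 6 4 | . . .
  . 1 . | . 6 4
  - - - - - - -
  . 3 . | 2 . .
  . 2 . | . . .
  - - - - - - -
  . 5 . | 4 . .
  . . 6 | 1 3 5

Step 1. [r4c4∈{3,5,6}] col 4 places 6 nowhere but r4c4 ⇒ r4c4=6.
Step 2. [r3c6∈{1}] r3c6 has the single candidate 1. So r3c6=1.
Step 3. [r3c3∈{5}] r3c3 is down to just 5. So r3c3=5.
Step 4. [r6c1∈{2,4}] 2 has one home in row 6: r6c1 ⇒ r6c1=2.
Step 5. [r4c5∈{4,5}] row 4 places 5 nowhere but r4c5 ⇒ r4c5=5.
Step 6. [r1c6∈{2}] only 2 remains possible at r1c6. So r1c6=2.
Step 7. [r5c1∈{1}] only 1 remains possible at r5c1, so r5c1=1.
Step 8. [r3c5∈{4}] r3c5 is down to just 4, so r3c5=4.
Step 9. [r2c4∈{3,5}] across row 2, 3 lands solely at r2c4, so r2c4=3.
Step 10. [r2c1∈{5}] only 5 remains possible at r2c1, so r2c1=5.
Step 11. [r4c6∈{3}] nothing but 3 survives at r4c6, so r4c6=3.
Step 12. [r3c1∈{6}] r3c1's peers cover all but 6 ⇒ r3c1=6.
Step 13. [r1c4∈{5}] r1c4 is down to just 5 ⇒ r1c4=5.
Step 14. [r4c3∈{1}] r4c3's peers cover all but 1 ⇒ r4c3=1.
Step 15. [r4c1∈{4}] nothing but 4 survives at r4c1 ⇒ r4c1=4.
Step 16. [r5c5∈{2}] r5c5 has the single candidate 2, so r5c5=2.
Step 17. [r2c3∈{2}] only 2 remains possible at r2c3 ⇒ r2c3=2.
Step 18. [r1c5∈{1}] r1c5 has the single candidate 1 ⇒ r1c5=1.
Step 19. [r6c2∈{4}] r6c2's peers cover all but 4, so r6c2=4.
Step 20. [r5c6∈{6}] r5c6's peers cover all but 6. So r5c6=6.
Step 21. [r5c3∈{3}] r5c3 is down to just 3. So r5c3=3.

Answer: 3 6 4 5 1 2 / 5 1 2 3 6 4 / 6 3 5 2 4 1 / 4 2 1 6 5 3 / 1 5 3 4 2 6 / 2 4 6 1 3 5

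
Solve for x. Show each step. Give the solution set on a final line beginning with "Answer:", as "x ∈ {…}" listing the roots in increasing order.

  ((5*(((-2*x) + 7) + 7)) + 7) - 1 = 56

Step 1. [((5*(((-2*x) + 7) + 7)) + 7) - 1 = 56] the outer -1 inverts by adding 1. So sub: (5*(((-2*x) + 7) + 7)) + 7 = 57.
Step 2. [(5*(((-2*x) + 7) + 7)) + 7 = 57] subtract 7: x sits inside (… + 7). So sub: 5*(((-2*x) + 7) + 7) = 50.
Step 3. [5*(((-2*x) + 7) + 7) = 50] 5·(inner) — divide through by 5 ⇒ div: ((-2*x) + 7) + 7 = 10.
Step 4. [((-2*x) + 7) + 7 = 10] +7 is outermost — subtract 7 both sides. So sub: (-2*x) + 7 = 3.
Step 5. [(-2*x) + 7 = 3] the outer +7 inverts by subtracting 7 ⇒ sub: -2*x = -4.
Step 6. [-2*x = -4] leading coefficient -2: divide by -2 ⇒ div: x = 2.

Answer: x ∈ {2}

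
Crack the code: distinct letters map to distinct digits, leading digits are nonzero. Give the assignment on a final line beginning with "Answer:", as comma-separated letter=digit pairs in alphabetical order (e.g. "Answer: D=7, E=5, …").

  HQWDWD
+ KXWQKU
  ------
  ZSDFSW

Step 1. [col 1: D + U ≡ W (mod 10)] no forcing yet in column 1 (carry-in 0); W=8 is free and consistent — try it, so W=8.
Step 2. [col 1: D + U ≡ W (mod 10)] several values work for U in column 1 (D + U ≡ W (mod 10), carry-in 0); try U=1, so U=1.
Step 3. [col 1: D + U ≡ W (mod 10)] in column 1 we have D+U≡W with carry-in 0; given U=1, W=8 and digits 1,8 already taken and all letters distinct, that pins D to 7 ⇒ D=7.
Step 4. [col 2: W + K ≡ S (mod 10)] several values work for S in column 2 (W + K ≡ S (mod 10), carry-in 0); try S=0, so S=0.
Step 5. [col 2: W + K ≡ S (mod 10)] from column 2 (W=8, S=0, carry-in 0, digits 0,1,7,8 already taken and all letters distinct): K must equal 2. So K=2.
Step 6. [col 3: D + Q ≡ F (mod 10)] several values work for F in column 3 (D + Q ≡ F (mod 10), carry-in 1); try F=3 ⇒ F=3.
Step 7. [col 3: D + Q ≡ F (mod 10)] from column 3 (D=7, F=3, carry-in 1, digits 0,1,2,3,7,8 already taken and all letters distinct): Q must equal 5 ⇒ Q=5.
Step 8. [col 5: Q + X ≡ S (mod 10)] in column 5 we have Q+X≡S with carry-in 1; given Q=5, S=0 and digits 0,1,2,3,5,7,8 already taken and all letters distinct, that pins X to 4, so X=4.
Step 9. [col 6: H + K ≡ Z (mod 10)] in column 6 we have H+K≡Z with carry-in 1; given K=2 and digits 0,1,2,3,4,5,7,8 already taken and all letters distinct, that pins H to 6 ⇒ H=6.
Step 10. [col 6: H + K ≡ Z (mod 10)] from column 6 (H=6, K=2, carry-in 1, digits 0,1,2,3,4,5,6,7,8 already taken and all letters distinct): Z must equal 9. So Z=9.

Answer: D=7, F=3, H=6, K=2, Q=5, S=0, U=1, W=8, X=4, Z=9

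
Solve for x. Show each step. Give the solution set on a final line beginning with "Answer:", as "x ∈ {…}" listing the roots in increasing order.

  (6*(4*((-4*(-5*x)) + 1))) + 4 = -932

Step 1. [(6*(4*((-4*(-5*x)) + 1))) + 4 = -932] +4 is outermost — subtract 4 both sides ⇒ sub: 6*(4*((-4*(-5*x)) + 1)) = -936.
Step 2. [6*(4*((-4*(-5*x)) + 1)) = -936] divide by the outer 6 ⇒ div: 4*((-4*(-5*x)) + 1) = -156.
Step 3. [4*((-4*(-5*x)) + 1) = -156] 4·(inner) — divide through by 4. So div: (-4*(-5*x)) + 1 = -39.
Step 4. [(-4*(-5*x)) + 1 = -39] the outer +1 inverts by subtracting 1, so sub: -4*(-5*x) = -40.
Step 5. [-4*(-5*x) = -40] -4 out front; divide by -4, so div: -5*x = 10.
Step 6. [-5*x = 10] -5 out front; divide by -5. So div: x = -2.

Answer: x ∈ {-2}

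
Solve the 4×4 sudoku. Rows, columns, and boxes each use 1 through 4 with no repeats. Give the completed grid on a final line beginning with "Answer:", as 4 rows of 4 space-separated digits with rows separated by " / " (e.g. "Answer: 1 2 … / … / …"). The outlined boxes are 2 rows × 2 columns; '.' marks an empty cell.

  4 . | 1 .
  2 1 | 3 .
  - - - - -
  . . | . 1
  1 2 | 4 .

Step 1. [r1c2∈{3}] only 3 remains possible at r1c2, so r1c2=3.
Step 2. [r2c4∈{4}] only 4 remains possible at r2c4. So r2c4=4.
Step 3. [r3c3∈{2}] r3c3 is down to just 2. So r3c3=2.
Step 4. [r1c4∈{2}] r1c4's peers cover all but 2. So r1c4=2.
Step 5. [r3c2∈{4}] nothing but 4 survives at r3c2. So r3c2=4.
Step 6. [r4c4∈{3}] only 3 remains possible at r4c4. So r4c4=3.
Step 7. [r3c1∈{3}] r3c1's peers cover all but 3 ⇒ r3c1=3.

Answer: 4 3 1 2 / 2 1 3 4 / 3 4 2 1 / 1 2 4 3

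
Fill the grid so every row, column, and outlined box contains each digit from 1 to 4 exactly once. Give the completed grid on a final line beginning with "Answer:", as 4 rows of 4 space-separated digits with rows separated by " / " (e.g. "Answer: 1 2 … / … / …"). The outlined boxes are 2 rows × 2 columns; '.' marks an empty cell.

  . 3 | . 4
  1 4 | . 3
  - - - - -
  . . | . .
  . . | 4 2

Step 1. [r3c2∈{1,2}] 2 has one home in col 2: r3c2 ⇒ r3c2=2.
Step 2. [r3c3∈{1,3}] r3c3 is the only open cell in col 3 admitting 3 ⇒ r3c3=3.
Step 3. [r1c1∈{2}] only 2 remains possible at r1c1, so r1c1=2.
Step 4. [r3c1∈{4}] r3c1 has the single candidate 4, so r3c1=4.
Step 5. [r4c1∈{3}] only 3 remains possible at r4c1, so r4c1=3.
Step 6. [r3c4∈{1}] nothing but 1 survives at r3c4, so r3c4=1.
Step 7. [r1c3∈{1}] only 1 remains possible at r1c3. So r1c3=1.
Step 8. [r4c2∈{1}] r4c2 has the single candidate 1 ⇒ r4c2=1.
Step 9. [r2c3∈{2}] r2c3 is down to just 2, so r2c3=2.

Answer: 2 3 1 4 / 1 4 2 3 / 4 2 3 1 / 3 1 4 2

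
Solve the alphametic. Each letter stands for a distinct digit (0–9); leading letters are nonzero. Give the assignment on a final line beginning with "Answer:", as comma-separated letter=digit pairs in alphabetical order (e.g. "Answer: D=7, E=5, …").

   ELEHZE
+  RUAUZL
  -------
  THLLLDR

Step 1. [col 1: E + L ≡ R (mod 10)] L=2 is one option consistent with column 1 (E + L ≡ R (mod 10), carry-in 0) — take it. So L=2.
Step 2. [T] T is the leading digit of a 7-digit sum of two 6-digit numbers; the final carry is exactly 1 ⇒ T=1.
Step 3. [col 1: E + L ≡ R (mod 10)] several values work for E in column 1 (E + L ≡ R (mod 10), carry-in 0); try E=5, so E=5.
Step 4. [col 1: E + L ≡ R (mod 10)] column 1 reads E+L+carry(0)=R with E=5, L=2; with digits 1,2,5 already taken and all letters distinct, the only value for R is 7. So R=7.
Step 5. [col 2: Z + Z ≡ D (mod 10)] column 2 (Z + Z ≡ D (mod 10), carry-in 0) doesn't pin D yet; pick D=8 and continue. So D=8.
Step 6. [col 2: Z + Z ≡ D (mod 10)] several values work for Z in column 2 (Z + Z ≡ D (mod 10), carry-in 0); try Z=4, so Z=4.
Step 7. [col 3: H + U ≡ L (mod 10)] U=9 is one option consistent with column 3 (H + U ≡ L (mod 10), carry-in 0) — take it. So U=9.
Step 8. [col 3: H + U ≡ L (mod 10)] column 3 reads H+U+carry(0)=L with U=9, L=2; with digits 1,2,4,5,7,8,9 already taken and all letters distinct, the only value for H is 3, so H=3.
Step 9. [col 4: E + A ≡ L (mod 10)] column 4: given E=5, L=2, carry-in 1, and digits 1,2,3,4,5,7,8,9 already taken and all letters distinct, E+A≡L (mod 10) forces A=6 ⇒ A=6.

Answer: A=6, D=8, E=5, H=3, L=2, R=7, T=1, U=9, Z=4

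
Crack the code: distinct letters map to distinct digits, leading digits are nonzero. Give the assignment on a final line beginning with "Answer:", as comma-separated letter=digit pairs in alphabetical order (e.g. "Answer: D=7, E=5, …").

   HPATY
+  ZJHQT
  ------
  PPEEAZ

Step 1. [col 1: Y + T ≡ Z (mod 10)] no forcing yet in column 1 (carry-in 0); Z=4 is free and consistent — try it ⇒ Z=4.
Step 2. [P] adding two 5-digit numbers gives at most 5+1 digits, and here it does — P is that final carry and must be 1. So P=1.
Step 3. [col 1: Y + T ≡ Z (mod 10)] column 1 (Y + T ≡ Z (mod 10), carry-in 0) doesn't pin Y yet; pick Y=9 and continue ⇒ Y=9.
Step 4. [col 1: Y + T ≡ Z (mod 10)] from column 1 (Y=9, Z=4, carry-in 0, digits 1,4,9 already taken and all letters distinct): T must equal 5 ⇒ T=5.
Step 5. [col 2: T + Q ≡ A (mod 10)] column 2 (T + Q ≡ A (mod 10), carry-in 1) doesn't pin A yet; pick A=3 and continue. So A=3.
Step 6. [col 2: T + Q ≡ A (mod 10)] in column 2 we have T+Q≡A with carry-in 1; given T=5, A=3 and digits 1,3,4,5,9 already taken and all letters distinct, that pins Q to 7 ⇒ Q=7.
Step 7. [col 3: A + H ≡ E (mod 10)] no forcing yet in column 3 (carry-in 1); E=0 is free and consistent — try it, so E=0.
Step 8. [col 3: A + H ≡ E (mod 10)] column 3 reads A+H+carry(1)=E with A=3, E=0; with digits 0,1,3,4,5,7,9 already taken and all letters distinct, the only value for H is 6, so H=6.
Step 9. [col 4: P + J ≡ E (mod 10)] in column 4 we have P+J≡E with carry-in 1; given P=1, E=0 and digits 0,1,3,4,5,6,7,9 already taken and all letters distinct, that pins J to 8, so J=8.

Answer: A=3, E=0, H=6, J=8, P=1, Q=7, T=5, Y=9, Z=4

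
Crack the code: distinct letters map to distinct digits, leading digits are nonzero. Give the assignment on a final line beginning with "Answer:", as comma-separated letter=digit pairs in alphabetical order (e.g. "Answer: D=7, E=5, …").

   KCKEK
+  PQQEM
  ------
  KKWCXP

Step 1. [col 1: K + M ≡ P (mod 10)] column 1 (K + M ≡ P (mod 10), carry-in 0) doesn't pin P yet; pick P=9 and continue ⇒ P=9.
Step 2. [col 1: K + M ≡ P (mod 10)] several values work for K in column 1 (K + M ≡ P (mod 10), carry-in 0); try K=1 ⇒ K=1.
Step 3. [col 1: K + M ≡ P (mod 10)] from column 1 (K=1, P=9, carry-in 0, digits 1,9 already taken and all letters distinct): M must equal 8, so M=8.
Step 4. [col 2: E + E ≡ X (mod 10)] no forcing yet in column 2 (carry-in 0); E=2 is free and consistent — try it, so E=2.
Step 5. [col 2: E + E ≡ X (mod 10)] column 2: given E=2, carry-in 0, and digits 1,2,8,9 already taken and all letters distinct, E+E≡X (mod 10) forces X=4, so X=4.
Step 6. [col 3: K + Q ≡ C (mod 10)] column 3 (K + Q ≡ C (mod 10), carry-in 0) doesn't pin C yet; pick C=7 and continue, so C=7.
Step 7. [col 3: K + Q ≡ C (mod 10)] column 3: given K=1, C=7, carry-in 0, and digits 1,2,4,7,8,9 already taken and all letters distinct, K+Q≡C (mod 10) forces Q=6 ⇒ Q=6.
Step 8. [col 4: C + Q ≡ W (mod 10)] column 4: given C=7, Q=6, carry-in 0, and digits 1,2,4,6,7,8,9 already taken and all letters distinct, C+Q≡W (mod 10) forces W=3, so W=3.

Answer: C=7, E=2, K=1, M=8, P=9, Q=6, W=3, X=4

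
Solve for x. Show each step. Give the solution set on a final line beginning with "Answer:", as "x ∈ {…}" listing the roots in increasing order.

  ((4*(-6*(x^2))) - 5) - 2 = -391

Step 1. [((4*(-6*(x^2))) - 5) - 2 = -391] 2 comes off first (add 2), so sub: (4*(-6*(x^2))) - 5 = -389.
Step 2. [(4*(-6*(x^2))) - 5 = -389] 5 comes off first (add 5) ⇒ sub: 4*(-6*(x^2)) = -384.
Step 3. [4*(-6*(x^2)) = -384] 4 out front; divide by 4 ⇒ div: -6*(x^2) = -96.
Step 4. [-6*(x^2) = -96] -6 out front; divide by -6. So div: x^2 = 16.
Step 5. [x^2 = 16] √ both sides: 16 ≥ 0 gives two branches, so sqrt: x = 4 or -4.

Answer: x ∈ {-4, 4}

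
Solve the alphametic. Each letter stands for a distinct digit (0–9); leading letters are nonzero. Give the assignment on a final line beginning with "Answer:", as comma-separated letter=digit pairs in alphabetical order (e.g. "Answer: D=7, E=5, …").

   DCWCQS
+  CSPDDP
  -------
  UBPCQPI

Step 1. [U] the sum has 7 digits but both addends have 6; that extra leading digit U is the final carry, namely 1. So U=1.
Step 2. [col 1: S + P ≡ I (mod 10)] no forcing yet in column 1 (carry-in 0); P=7 is free and consistent — try it, so P=7.
Step 3. [col 1: S + P ≡ I (mod 10)] several values work for I in column 1 (S + P ≡ I (mod 10), carry-in 0); try I=6. So I=6.
Step 4. [col 1: S + P ≡ I (mod 10)] column 1 reads S+P+carry(0)=I with P=7, I=6; with digits 1,6,7 already taken and all letters distinct, the only value for S is 9, so S=9.
Step 5. [col 2: Q + D ≡ P (mod 10)] column 2 (Q + D ≡ P (mod 10), carry-in 1) doesn't pin Q yet; pick Q=2 and continue ⇒ Q=2.
Step 6. [col 2: Q + D ≡ P (mod 10)] column 2 reads Q+D+carry(1)=P with Q=2, P=7; with digits 1,2,6,7,9 already taken and all letters distinct, the only value for D is 4. So D=4.
Step 7. [col 3: C + D ≡ Q (mod 10)] from column 3 (D=4, Q=2, carry-in 0, digits 1,2,4,6,7,9 already taken and all letters distinct): C must equal 8, so C=8.
Step 8. [col 4: W + P ≡ C (mod 10)] from column 4 (P=7, C=8, carry-in 1, digits 1,2,4,6,7,8,9 already taken and all letters distinct): W must equal 0, so W=0.
Step 9. [col 6: D + C ≡ B (mod 10)] from column 6 (D=4, C=8, carry-in 1, digits 0,1,2,4,6,7,8,9 already taken and all letters distinct): B must equal 3 ⇒ B=3.

Answer: B=3, C=8, D=4, I=6, P=7, Q=2, S=9, U=1, W=0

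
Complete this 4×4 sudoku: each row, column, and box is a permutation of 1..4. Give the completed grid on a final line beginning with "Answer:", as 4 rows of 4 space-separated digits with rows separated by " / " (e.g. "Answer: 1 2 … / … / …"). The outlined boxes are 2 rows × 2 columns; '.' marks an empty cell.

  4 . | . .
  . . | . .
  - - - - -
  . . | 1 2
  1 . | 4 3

Step 1. [r2c1∈{2,3}] col 1 places 2 nowhere but r2c1. So r2c1=2.
Step 2. [r2c3∈{3}] nothing but 3 survives at r2c3, so r2c3=3.
Step 3. [r1c2∈{1,3}] 3 has one home in row 1: r1c2, so r1c2=3.
Step 4. [r2c4∈{1,4}] 4 has one home in row 2: r2c4, so r2c4=4.
Step 5. [r2c2∈{1}] r2c2 has the single candidate 1 ⇒ r2c2=1.
Step 6. [r4c2∈{2}] only 2 remains possible at r4c2 ⇒ r4c2=2.
Step 7. [r3c1∈{3}] nothing but 3 survives at r3c1 ⇒ r3c1=3.
Step 8. [r1c4∈{1}] r1c4 has the single candidate 1. So r1c4=1.
Step 9. [r1c3∈{2}] nothing but 2 survives at r1c3, so r1c3=2.
Step 10. [r3c2∈{4}] r3c2 has the single candidate 4 ⇒ r3c2=4.

Answer: 4 3 2 1 / 2 1 3 4 / 3 4 1 2 / 1 2 4 3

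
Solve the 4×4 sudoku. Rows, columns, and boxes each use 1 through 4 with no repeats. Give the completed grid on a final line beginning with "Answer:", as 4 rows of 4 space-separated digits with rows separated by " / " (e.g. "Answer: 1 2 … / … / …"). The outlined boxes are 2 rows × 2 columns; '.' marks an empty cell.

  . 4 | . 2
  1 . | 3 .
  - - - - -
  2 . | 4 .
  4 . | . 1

Step 1. [r4c2∈{3}] r4c2 has the single candidate 3. So r4c2=3.
Step 2. [r3c2∈{1}] nothing but 1 survives at r3c2. So r3c2=1.
Step 3. [r2c2∈{2}] only 2 remains possible at r2c2 ⇒ r2c2=2.
Step 4. [r2c4∈{4}] r2c4's peers cover all but 4 ⇒ r2c4=4.
Step 5. [r3c4∈{3}] nothing but 3 survives at r3c4, so r3c4=3.
Step 6. [r1c1∈{3}] r1c1 is down to just 3. So r1c1=3.
Step 7. [r1c3∈{1}] r1c3's peers cover all but 1 ⇒ r1c3=1.
Step 8. [r4c3∈{2}] r4c3 is down to just 2, so r4c3=2.

Answer: 3 4 1 2 / 1 2 3 4 / 2 1 4 3 / 4 3 2 1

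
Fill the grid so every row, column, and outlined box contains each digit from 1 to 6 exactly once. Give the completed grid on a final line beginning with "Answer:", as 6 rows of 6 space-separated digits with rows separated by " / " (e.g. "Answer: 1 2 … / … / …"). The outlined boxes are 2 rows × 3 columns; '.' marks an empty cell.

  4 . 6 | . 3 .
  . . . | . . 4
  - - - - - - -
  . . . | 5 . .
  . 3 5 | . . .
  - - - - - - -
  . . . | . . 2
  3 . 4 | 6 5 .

Step 1. [r5c3∈{1}] r5c3's peers cover all but 1, so r5c3=1.
Step 2. [r3c3∈{2}] r3c3 has the single candidate 2, so r3c3=2.
Step 3. [r2c1∈{1,2,5}] 2 has one home in col 1: r2c1. So r2c1=2.
Step 4. [r2c4∈{1}] r2c4's peers cover all but 1, so r2c4=1.
Step 5. [r4c5∈{1,2,4,6}] col 5 places 2 nowhere but r4c5. So r4c5=2.
Step 6. [r3c5∈{1,4,6}] 1 has one home in col 5: r3c5. So r3c5=1.
Step 7. [r3c1∈{6}] r3c1's peers cover all but 6. So r3c1=6.
Step 8. [r2c2∈{5}] nothing but 5 survives at r2c2. So r2c2=5.
Step 9. [r4c4∈{4}] nothing but 4 survives at r4c4. So r4c4=4.
Step 10. [r5c1∈{5}] r5c1's peers cover all but 5. So r5c1=5.
Step 11. [r5c5∈{4}] only 4 remains possible at r5c5, so r5c5=4.
Step 12. [r6c2∈{2}] only 2 remains possible at r6c2, so r6c2=2.
Step 13. [r1c2∈{1}] r1c2 is down to just 1. So r1c2=1.
Step 14. [r5c4∈{3}] r5c4 is down to just 3. So r5c4=3.
Step 15. [r2c5∈{6}] only 6 remains possible at r2c5. So r2c5=6.
Step 16. [r4c6∈{6}] only 6 remains possible at r4c6, so r4c6=6.
Step 17. [r1c6∈{5}] r1c6 has the single candidate 5 ⇒ r1c6=5.
Step 18. [r3c6∈{3}] r3c6's peers cover all but 3, so r3c6=3.
Step 19. [r6c6∈{1}] nothing but 1 survives at r6c6. So r6c6=1.
Step 20. [r1c4∈{2}] r1c4's peers cover all but 2. So r1c4=2.
Step 21. [r3c2∈{4}] nothing but 4 survives at r3c2 ⇒ r3c2=4.
Step 22. [r2c3∈{3}] nothing but 3 survives at r2c3 ⇒ r2c3=3.
Step 23. [r4c1∈{1}] only 1 remains possible at r4c1 ⇒ r4c1=1.
Step 24. [r5c2∈{6}] nothing but 6 survives at r5c2. So r5c2=6.

Answer: 4 1 6 2 3 5 / 2 5 3 1 6 4 / 6 4 2 5 1 3 / 1 3 5 4 2 6 / 5 6 1 3 4 2 / 3 2 4 6 5 1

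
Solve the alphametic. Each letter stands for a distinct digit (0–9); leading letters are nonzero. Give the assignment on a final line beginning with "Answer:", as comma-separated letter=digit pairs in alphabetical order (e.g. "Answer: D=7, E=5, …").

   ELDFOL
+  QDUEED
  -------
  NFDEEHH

Step 1. [col 1: L + D ≡ H (mod 10)] several values work for D in column 1 (L + D ≡ H (mod 10), carry-in 0); try D=8 ⇒ D=8.
Step 2. [N] N is the leading digit of a 7-digit sum of two 6-digit numbers; the final carry is exactly 1, so N=1.
Step 3. [col 1: L + D ≡ H (mod 10)] L=9 is one option consistent with column 1 (L + D ≡ H (mod 10), carry-in 0) — take it. So L=9.
Step 4. [col 1: L + D ≡ H (mod 10)] column 1 reads L+D+carry(0)=H with L=9, D=8; with digits 1,8,9 already taken and all letters distinct, the only value for H is 7 ⇒ H=7.
Step 5. [col 2: O + E ≡ H (mod 10)] no forcing yet in column 2 (carry-in 1); O=2 is free and consistent — try it. So O=2.
Step 6. [col 2: O + E ≡ H (mod 10)] column 2 reads O+E+carry(1)=H with O=2, H=7; with digits 1,2,7,8,9 already taken and all letters distinct, the only value for E is 4, so E=4.
Step 7. [col 3: F + E ≡ E (mod 10)] column 3: given E=4, carry-in 0, and digits 1,2,4,7,8,9 already taken and all letters distinct, F+E≡E (mod 10) forces F=0 ⇒ F=0.
Step 8. [col 4: D + U ≡ E (mod 10)] column 4 reads D+U+carry(0)=E with D=8, E=4; with digits 0,1,2,4,7,8,9 already taken and all letters distinct, the only value for U is 6 ⇒ U=6.
Step 9. [col 6: E + Q ≡ F (mod 10)] in column 6 we have E+Q≡F with carry-in 1; given E=4, F=0 and digits 0,1,2,4,6,7,8,9 already taken and all letters distinct, that pins Q to 5. So Q=5.

Answer: D=8, E=4, F=0, H=7, L=9, N=1, O=2, Q=5, U=6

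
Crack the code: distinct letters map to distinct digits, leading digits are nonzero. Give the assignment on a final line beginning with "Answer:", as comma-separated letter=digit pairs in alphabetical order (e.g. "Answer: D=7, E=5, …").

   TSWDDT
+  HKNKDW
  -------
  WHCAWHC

Step 1. [col 1: T + W ≡ C (mod 10)] several values work for W in column 1 (T + W ≡ C (mod 10), carry-in 0); try W=1. So W=1.
Step 2. [col 1: T + W ≡ C (mod 10)] several values work for C in column 1 (T + W ≡ C (mod 10), carry-in 0); try C=0 ⇒ C=0.
Step 3. [col 1: T + W ≡ C (mod 10)] column 1 reads T+W+carry(0)=C with W=1, C=0; with digits 0,1 already taken and all letters distinct, the only value for T is 9. So T=9.
Step 4. [col 2: D + D ≡ H (mod 10)] several values work for D in column 2 (D + D ≡ H (mod 10), carry-in 1); try D=3, so D=3.
Step 5. [col 2: D + D ≡ H (mod 10)] from column 2 (D=3, carry-in 1, digits 0,1,3,9 already taken and all letters distinct): H must equal 7 ⇒ H=7.
Step 6. [col 3: D + K ≡ W (mod 10)] in column 3 we have D+K≡W with carry-in 0; given D=3, W=1 and digits 0,1,3,7,9 already taken and all letters distinct, that pins K to 8 ⇒ K=8.
Step 7. [col 4: W + N ≡ A (mod 10)] no forcing yet in column 4 (carry-in 1); A=6 is free and consistent — try it ⇒ A=6.
Step 8. [col 4: W + N ≡ A (mod 10)] from column 4 (W=1, A=6, carry-in 1, digits 0,1,3,6,7,8,9 already taken and all letters distinct): N must equal 4, so N=4.
Step 9. [col 5: S + K ≡ C (mod 10)] column 5: given K=8, C=0, carry-in 0, and digits 0,1,3,4,6,7,8,9 already taken and all letters distinct, S+K≡C (mod 10) forces S=2. So S=2.

Answer: A=6, C=0, D=3, H=7, K=8, N=4, S=2, T=9, W=1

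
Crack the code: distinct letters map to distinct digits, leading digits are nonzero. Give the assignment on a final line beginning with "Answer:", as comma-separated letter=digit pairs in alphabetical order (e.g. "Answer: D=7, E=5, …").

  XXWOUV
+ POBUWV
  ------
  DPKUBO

Step 1. [col 1: V + V ≡ O (mod 10)] several values work for V in column 1 (V + V ≡ O (mod 10), carry-in 0); try V=5. So V=5.
Step 2. [col 1: V + V ≡ O (mod 10)] from column 1 (V=5, carry-in 0, digits 5 already taken and all letters distinct): O must equal 0, so O=0.
Step 3. [col 2: U + W ≡ B (mod 10)] no forcing yet in column 2 (carry-in 1); U=6 is free and consistent — try it. So U=6.
Step 4. [col 2: U + W ≡ B (mod 10)] no forcing yet in column 2 (carry-in 1); B=9 is free and consistent — try it, so B=9.
Step 5. [col 2: U + W ≡ B (mod 10)] in column 2 we have U+W≡B with carry-in 1; given U=6, B=9 and digits 0,5,6,9 already taken and all letters distinct, that pins W to 2, so W=2.
Step 6. [col 4: W + B ≡ K (mod 10)] column 4 reads W+B+carry(0)=K with W=2, B=9; with digits 0,2,5,6,9 already taken and all letters distinct, the only value for K is 1, so K=1.
Step 7. [col 5: X + O ≡ P (mod 10)] no forcing yet in column 5 (carry-in 1); P=4 is free and consistent — try it ⇒ P=4.
Step 8. [col 5: X + O ≡ P (mod 10)] column 5 reads X+O+carry(1)=P with O=0, P=4; with digits 0,1,2,4,5,6,9 already taken and all letters distinct, the only value for X is 3, so X=3.
Step 9. [col 6: X + P ≡ D (mod 10)] column 6 reads X+P+carry(0)=D with X=3, P=4; with digits 0,1,2,3,4,5,6,9 already taken and all letters distinct, the only value for D is 7. So D=7.

Answer: B=9, D=7, K=1, O=0, P=4, U=6, V=5, W=2, X=3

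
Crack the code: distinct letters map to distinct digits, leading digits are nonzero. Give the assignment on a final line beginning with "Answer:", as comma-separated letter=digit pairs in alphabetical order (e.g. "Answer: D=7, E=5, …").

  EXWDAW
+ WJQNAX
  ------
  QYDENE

Step 1. [col 1: W + X ≡ E (mod 10)] several values work for W in column 1 (W + X ≡ E (mod 10), carry-in 0); try W=1 ⇒ W=1.
Step 2. [col 1: W + X ≡ E (mod 10)] several values work for X in column 1 (W + X ≡ E (mod 10), carry-in 0); try X=4. So X=4.
Step 3. [col 1: W + X ≡ E (mod 10)] column 1 reads W+X+carry(0)=E with W=1, X=4; with digits 1,4 already taken and all letters distinct, the only value for E is 5. So E=5.
Step 4. [col 2: A + A ≡ N (mod 10)] no forcing yet in column 2 (carry-in 0); A=3 is free and consistent — try it. So A=3.
Step 5. [col 2: A + A ≡ N (mod 10)] column 2: given A=3, carry-in 0, and digits 1,3,4,5 already taken and all letters distinct, A+A≡N (mod 10) forces N=6, so N=6.
Step 6. [col 3: D + N ≡ E (mod 10)] from column 3 (N=6, E=5, carry-in 0, digits 1,3,4,5,6 already taken and all letters distinct): D must equal 9 ⇒ D=9.
Step 7. [col 4: W + Q ≡ D (mod 10)] in column 4 we have W+Q≡D with carry-in 1; given W=1, D=9 and digits 1,3,4,5,6,9 already taken and all letters distinct, that pins Q to 7 ⇒ Q=7.
Step 8. [col 5: X + J ≡ Y (mod 10)] in column 5 we have X+J≡Y with carry-in 0; given X=4 and digits 1,3,4,5,6,7,9 already taken and all letters distinct, that pins J to 8, so J=8.
Step 9. [col 5: X + J ≡ Y (mod 10)] from column 5 (X=4, J=8, carry-in 0, digits 1,3,4,5,6,7,8,9 already taken and all letters distinct): Y must equal 2 ⇒ Y=2.

Answer: A=3, D=9, E=5, J=8, N=6, Q=7, W=1, X=4, Y=2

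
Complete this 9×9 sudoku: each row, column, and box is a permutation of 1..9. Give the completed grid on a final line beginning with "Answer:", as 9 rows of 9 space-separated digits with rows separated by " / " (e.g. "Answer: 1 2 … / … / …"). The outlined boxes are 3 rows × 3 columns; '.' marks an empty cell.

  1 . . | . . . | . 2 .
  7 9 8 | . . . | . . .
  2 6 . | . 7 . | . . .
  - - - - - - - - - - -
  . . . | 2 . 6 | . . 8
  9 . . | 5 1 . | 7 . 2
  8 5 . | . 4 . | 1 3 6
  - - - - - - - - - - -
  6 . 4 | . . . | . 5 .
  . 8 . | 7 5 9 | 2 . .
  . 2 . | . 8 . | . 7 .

Step 1. [r3c8∈{1,4,8,9}] r3c8 is the only open cell in col 8 admitting 8, so r3c8=8.
Step 2. [r1c2∈{3,4}] 4 has one home in box 1: r1c2. So r1c2=4.
Step 3. [r9c4∈{1,3,4,6}] r9c4 is the only open cell in box 8 admitting 6, so r9c4=6.
Step 4. [r8c1∈{3}] nothing but 3 survives at r8c1, so r8c1=3.
Step 5. [r9c6∈{1,3,4}] across box 8, 4 lands solely at r9c6, so r9c6=4.
Step 6. [r8c3∈{1}] r8c3's peers cover all but 1 ⇒ r8c3=1.
Step 7. [r2c8∈{1,4,6}] across col 8, 1 lands solely at r2c8 ⇒ r2c8=1.
Step 8. [r4c7∈{4,5,9}] 5 has one home in row 4: r4c7, so r4c7=5.
Step 9. [r5c2∈{3}] r5c2's peers cover all but 3, so r5c2=3.
Step 10. [r4c5∈{3,9}] row 4 places 3 nowhere but r4c5 ⇒ r4c5=3.
Step 11. [r1c5∈{6,9}] col 5 places 9 nowhere but r1c5 ⇒ r1c5=9.
Step 12. [r9c9∈{1,3,9}] r9c9 is the only open cell in row 9 admitting 1 ⇒ r9c9=1.
Step 13. [r9c7∈{3,9}] across row 9, 3 lands solely at r9c7 ⇒ r9c7=3.
Step 14. [r8c9∈{4}] r8c9's peers cover all but 4. So r8c9=4.
Step 15. [r4c3∈{7}] r4c3 is down to just 7, so r4c3=7.
Step 16. [r7c5∈{2}] r7c5 has the single candidate 2, so r7c5=2.
Step 17. [r1c4∈{3,8}] in col 4, 8 fits only at r1c4. So r1c4=8.
Step 18. [r1c9∈{3,5,7}] row 1 places 7 nowhere but r1c9. So r1c9=7.
Step 19. [r2c6∈{2,3,5}] in row 2, 2 fits only at r2c6, so r2c6=2.
Step 20. [r2c9∈{3,5}] across row 2, 5 lands solely at r2c9, so r2c9=5.
Step 21. [r2c4∈{3,4}] row 2 places 3 nowhere but r2c4. So r2c4=3.
Step 22. [r7c9∈{9}] r7c9's peers cover all but 9 ⇒ r7c9=9.
Step 23. [r2c7∈{4,6}] 4 has one home in row 2: r2c7, so r2c7=4.
Step 24. [r1c6∈{5}] nothing but 5 survives at r1c6 ⇒ r1c6=5.
Step 25. [r7c4∈{1}] r7c4 is down to just 1 ⇒ r7c4=1.
Step 26. [r3c3∈{3,5}] 5 has one home in row 3: r3c3 ⇒ r3c3=5.
Step 27. [r5c8∈{4}] r5c8's peers cover all but 4. So r5c8=4.
Step 28. [r4c8∈{9}] r4c8 is down to just 9 ⇒ r4c8=9.
Step 29. [r8c8∈{6}] r8c8 has the single candidate 6. So r8c8=6.
Step 30. [r6c6∈{7}] only 7 remains possible at r6c6. So r6c6=7.
Step 31. [r6c4∈{9}] r6c4 has the single candidate 9. So r6c4=9.
Step 32. [r7c7∈{8}] only 8 remains possible at r7c7. So r7c7=8.
Step 33. [r1c3∈{3}] r1c3 is down to just 3. So r1c3=3.
Step 34. [r5c3∈{6}] r5c3 is down to just 6 ⇒ r5c3=6.
Step 35. [r6c3∈{2}] r6c3's peers cover all but 2. So r6c3=2.
Step 36. [r4c2∈{1}] nothing but 1 survives at r4c2 ⇒ r4c2=1.
Step 37. [r3c4∈{4}] r3c4 has the single candidate 4, so r3c4=4.
Step 38. [r7c6∈{3}] r7c6 has the single candidate 3. So r7c6=3.
Step 39. [r3c7∈{9}] nothing but 9 survives at r3c7 ⇒ r3c7=9.
Step 40. [r2c5∈{6}] r2c5's peers cover all but 6. So r2c5=6.
Step 41. [r1c7∈{6}] nothing but 6 survives at r1c7, so r1c7=6.
Step 42. [r9c3∈{9}] only 9 remains possible at r9c3 ⇒ r9c3=9.
Step 43. [r7c2∈{7}] r7c2 is down to just 7 ⇒ r7c2=7.
Step 44. [r9c1∈{5}] r9c1 is down to just 5, so r9c1=5.
Step 45. [r5c6∈{8}] r5c6's peers cover all but 8 ⇒ r5c6=8.
Step 46. [r4c1∈{4}] only 4 remains possible at r4c1, so r4c1=4.
Step 47. [r3c6∈{1}] r3c6 is down to just 1, so r3c6=1.
Step 48. [r3c9∈{3}] r3c9's peers cover all but 3, so r3c9=3.

Answer: 1 4 3 8 9 5 6 2 7 / 7 9 8 3 6 2 4 1 5 / 2 6 5 4 7 1 9 8 3 / 4 1 7 2 3 6 5 9 8 / 9 3 6 5 1 8 7 4 2 / 8 5 2 9 4 7 1 3 6 / 6 7 4 1 2 3 8 5 9 / 3 8 1 7 5 9 2 6 4 / 5 2 9 6 8 4 3 7 1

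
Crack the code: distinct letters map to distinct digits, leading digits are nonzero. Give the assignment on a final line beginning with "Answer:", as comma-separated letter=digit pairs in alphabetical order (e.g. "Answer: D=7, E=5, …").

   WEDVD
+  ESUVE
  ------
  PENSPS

Step 1. [col 1: D + E ≡ S (mod 10)] several values work for S in column 1 (D + E ≡ S (mod 10), carry-in 0); try S=4, so S=4.
Step 2. [col 1: D + E ≡ S (mod 10)] D=6 is one option consistent with column 1 (D + E ≡ S (mod 10), carry-in 0) — take it. So D=6.
Step 3. [col 1: D + E ≡ S (mod 10)] in column 1 we have D+E≡S with carry-in 0; given D=6, S=4 and digits 4,6 already taken and all letters distinct, that pins E to 8. So E=8.
Step 4. [col 2: V + V ≡ P (mod 10)] several values work for V in column 2 (V + V ≡ P (mod 10), carry-in 1); try V=5 ⇒ V=5.
Step 5. [col 2: V + V ≡ P (mod 10)] column 2: given V=5, carry-in 1, and digits 4,5,6,8 already taken and all letters distinct, V+V≡P (mod 10) forces P=1, so P=1.
Step 6. [col 3: D + U ≡ S (mod 10)] column 3 reads D+U+carry(1)=S with D=6, S=4; with digits 1,4,5,6,8 already taken and all letters distinct, the only value for U is 7 ⇒ U=7.
Step 7. [col 4: E + S ≡ N (mod 10)] from column 4 (E=8, S=4, carry-in 1, digits 1,4,5,6,7,8 already taken and all letters distinct): N must equal 3 ⇒ N=3.
Step 8. [col 5: W + E ≡ E (mod 10)] column 5 reads W+E+carry(1)=E with E=8; with digits 1,3,4,5,6,7,8 already taken and all letters distinct, the only value for W is 9 ⇒ W=9.

Answer: D=6, E=8, N=3, P=1, S=4, U=7, V=5, W=9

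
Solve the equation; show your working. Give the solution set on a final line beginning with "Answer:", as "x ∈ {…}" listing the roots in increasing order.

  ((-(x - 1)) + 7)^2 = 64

Step 1. [((-(x - 1)) + 7)^2 = 64] LHS squared, RHS 64 ≥ 0: apply √ (±). So sqrt: (-(x - 1)) + 7 = 8 or -8.
Step 2. [(-(x - 1)) + 7 = 8 or -8] peel the +7: subtract 7 from each side ⇒ sub: -(x - 1) = 1 or -15.
Step 3. [-(x - 1) = 1 or -15] LHS negated; negate both sides. So neg: x - 1 = -1 or 15.
Step 4. [x - 1 = -1 or 15] add 1: x sits inside (… - 1), so sub: x = 0 or 16.

Answer: x ∈ {0, 16}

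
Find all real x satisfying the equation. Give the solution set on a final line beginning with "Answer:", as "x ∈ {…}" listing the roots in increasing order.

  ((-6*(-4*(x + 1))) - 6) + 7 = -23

Step 1. [((-6*(-4*(x + 1))) - 6) + 7 = -23] subtract 7: x sits inside (… + 7), so sub: (-6*(-4*(x + 1))) - 6 = -30.
Step 2. [(-6*(-4*(x + 1))) - 6 = -30] peel the -6: add 6 from each side, so sub: -6*(-4*(x + 1)) = -24.
Step 3. [-6*(-4*(x + 1)) = -24] LHS = -6·(…); ÷-6 both sides. So div: -4*(x + 1) = 4.
Step 4. [-4*(x + 1) = 4] -4 out front; divide by -4 ⇒ div: x + 1 = -1.
Step 5. [x + 1 = -1] +1 is outermost — subtract 1 both sides, so sub: x = -2.

Answer: x ∈ {-2}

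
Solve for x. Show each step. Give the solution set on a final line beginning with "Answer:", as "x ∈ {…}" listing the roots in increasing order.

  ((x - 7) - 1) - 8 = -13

Step 1. [((x - 7) - 1) - 8 = -13] 8 comes off first (add 8) ⇒ sub: (x - 7) - 1 = -5.
Step 2. [(x - 7) - 1 = -5] 1 comes off first (add 1) ⇒ sub: x - 7 = -4.
Step 3. [x - 7 = -4] -7 is outermost — add 7 both sides, so sub: x = 3.

Answer: x ∈ {3}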